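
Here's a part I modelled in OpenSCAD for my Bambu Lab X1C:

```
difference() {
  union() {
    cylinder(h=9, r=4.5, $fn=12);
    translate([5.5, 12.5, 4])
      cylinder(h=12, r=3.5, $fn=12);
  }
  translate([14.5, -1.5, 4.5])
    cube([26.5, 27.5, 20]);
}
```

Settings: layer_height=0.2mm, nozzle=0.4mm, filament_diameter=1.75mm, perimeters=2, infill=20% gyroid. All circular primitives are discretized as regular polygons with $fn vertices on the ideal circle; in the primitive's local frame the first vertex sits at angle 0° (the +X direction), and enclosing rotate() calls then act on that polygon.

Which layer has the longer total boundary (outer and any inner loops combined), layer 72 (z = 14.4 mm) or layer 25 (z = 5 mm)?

Layer 72 (z = 14.4): the cylinder is not intersected at this z (z outside [0, 9]); the r=3.5 cylinder at (5.5, 12.5) contributes a regular 12-gon of circumradius 3.5 (perimeter = 2·12·3.500·sin(180°/12) = 21.74 mm); Merging all regions: only the r=3.5 cylinder at (5.5, 12.5) is present, so the union is just that shape — boundary = 21.74 mm; the cube at (14.5, -1.5) is present — its section is the full 26.5×27.5 rectangle (perimeter 108.00 mm); After the difference (first − rest): starting from that combined region, the 26.5×27.5 cube at (14.5, -1.5) misses the remaining region (no effect) — boundary = 21.74 mm. So its perimeter = 21.74 mm. Layer 25 (z = 5): the cylinder: section is a regular 12-gon, circumradius r=4.5 (perimeter = 2·12·4.500·sin(180°/12) = 27.95 mm); the cylinder at (5.5, 12.5): section is a regular 12-gon, circumradius r=3.5 (perimeter = 2·12·3.500·sin(180°/12) = 21.74 mm); Combining (union): the 2 present regions are separate (no shared area or edge), so areas and boundary lengths simply add and each stays a separate island — boundary = 49.69 mm; the cube at (14.5, -1.5) is present — its section is the full 26.5×27.5 rectangle (perimeter 108.00 mm); Taking the first minus the rest: starting from the result so far, the 26.5×27.5 cube at (14.5, -1.5) misses the remaining region (no effect) — boundary = 49.69 mm. So its perimeter = 49.69 mm. Layer 25 is larger (49.69 vs 21.74 mm).

layer 25 (z = 5 mm)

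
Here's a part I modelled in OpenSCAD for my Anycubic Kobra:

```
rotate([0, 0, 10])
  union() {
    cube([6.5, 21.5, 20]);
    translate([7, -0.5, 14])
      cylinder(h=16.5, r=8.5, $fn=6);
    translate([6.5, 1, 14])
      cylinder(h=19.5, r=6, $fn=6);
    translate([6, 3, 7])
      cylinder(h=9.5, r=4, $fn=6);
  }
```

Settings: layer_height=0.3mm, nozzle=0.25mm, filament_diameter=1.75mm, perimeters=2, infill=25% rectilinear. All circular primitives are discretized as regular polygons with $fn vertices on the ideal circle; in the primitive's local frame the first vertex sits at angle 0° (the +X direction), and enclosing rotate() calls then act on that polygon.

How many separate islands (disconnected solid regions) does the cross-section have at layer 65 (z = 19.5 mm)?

1

At z = 19.5 mm: the 6.5×21.5 cube contributes its full rectangle; the r=8.5 cylinder at (7, -0.5) contributes a regular 6-gon of circumradius 8.5; the cylinder at (6.5, 1): section is a regular 6-gon, circumradius r=6; the cylinder at (6, 3) is not intersected at this z (z outside [7, 16.5]); Taking the union: the regions partially overlap (shared area 131.58 mm²), so overlapping operands fuse into one piece — 1 connected region; (rotated 10° about Z; rotation is an isometry so areas/perimeters/island counts are preserved). Overall, the cross-section is a single solid region. Island count = 1.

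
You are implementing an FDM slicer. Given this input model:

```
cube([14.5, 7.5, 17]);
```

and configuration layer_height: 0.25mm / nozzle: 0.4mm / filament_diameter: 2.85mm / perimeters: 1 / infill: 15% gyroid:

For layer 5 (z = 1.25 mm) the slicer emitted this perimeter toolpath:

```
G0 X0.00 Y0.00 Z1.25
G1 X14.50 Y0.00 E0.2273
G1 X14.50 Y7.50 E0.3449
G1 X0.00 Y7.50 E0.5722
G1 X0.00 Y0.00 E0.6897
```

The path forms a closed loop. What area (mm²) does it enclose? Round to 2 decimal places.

Apply the shoelace formula to the sequence of (X, Y) vertices; enclosed area = 108.75 mm².

108.75 mm²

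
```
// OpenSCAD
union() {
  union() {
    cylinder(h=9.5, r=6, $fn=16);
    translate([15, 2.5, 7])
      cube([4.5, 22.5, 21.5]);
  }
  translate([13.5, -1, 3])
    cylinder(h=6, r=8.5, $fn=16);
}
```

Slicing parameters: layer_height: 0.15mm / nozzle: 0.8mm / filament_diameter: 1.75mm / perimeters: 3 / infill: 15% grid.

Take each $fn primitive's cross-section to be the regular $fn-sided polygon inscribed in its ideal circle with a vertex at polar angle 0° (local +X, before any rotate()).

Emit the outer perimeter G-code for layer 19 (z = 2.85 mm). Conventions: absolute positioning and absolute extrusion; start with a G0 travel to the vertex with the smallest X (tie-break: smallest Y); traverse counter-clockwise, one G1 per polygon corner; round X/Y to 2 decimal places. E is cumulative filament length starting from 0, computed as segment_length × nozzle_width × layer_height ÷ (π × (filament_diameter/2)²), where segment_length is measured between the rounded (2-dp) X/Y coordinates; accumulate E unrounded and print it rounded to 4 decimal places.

At z = 2.85 mm: the r=6 cylinder contributes a regular 16-gon of circumradius 6; the cube at (15, 2.5) does not reach this height (z outside [7, 28.5]); Taking the union: only the r=6 cylinder is present, so the union is just that shape — 1 connected region; the cylinder at (13.5, -1) is absent (z outside [3, 9]); Taking the union: only that combined region is present, so the union is just that shape — 1 connected region. The outline is a single polygon with 16 vertices. Extrusion per mm of travel: 0.8 × 0.15 / (π × 0.875²) = 0.049890. Accumulating E over each segment gives final E = 1.8682.

G0 X-6.00 Y0.00 Z2.85
G1 X-5.54 Y-2.30 E0.1170
G1 X-4.24 Y-4.24 E0.2335
G1 X-2.30 Y-5.54 E0.3500
G1 X0.00 Y-6.00 E0.4671
G1 X2.30 Y-5.54 E0.5841
G1 X4.24 Y-4.24 E0.7006
G1 X5.54 Y-2.30 E0.8171
G1 X6.00 Y0.00 E0.9341
G1 X5.54 Y2.30 E1.0511
G1 X4.24 Y4.24 E1.1676
G1 X2.30 Y5.54 E1.2841
G1 X0.00 Y6.00 E1.4012
G1 X-2.30 Y5.54 E1.5182
G1 X-4.24 Y4.24 E1.6347
G1 X-5.54 Y2.30 E1.7512
G1 X-6.00 Y0.00 E1.8682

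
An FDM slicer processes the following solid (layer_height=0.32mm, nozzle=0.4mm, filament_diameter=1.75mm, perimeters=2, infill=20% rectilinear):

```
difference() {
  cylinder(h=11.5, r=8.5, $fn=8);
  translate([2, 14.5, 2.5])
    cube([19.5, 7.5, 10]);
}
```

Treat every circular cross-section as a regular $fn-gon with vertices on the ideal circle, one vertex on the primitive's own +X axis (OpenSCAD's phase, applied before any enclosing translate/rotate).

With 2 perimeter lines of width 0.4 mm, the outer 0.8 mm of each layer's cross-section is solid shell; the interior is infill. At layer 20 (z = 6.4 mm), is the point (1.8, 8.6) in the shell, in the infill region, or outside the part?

At z = 6.4 mm: the r=8.5 cylinder gives a regular 8-gon of circumradius 8.5 (constant along its height); the cube at (2, 14.5) is present — its section is the full 19.5×7.5 rectangle; Taking the first minus the rest: starting from the r=8.5 cylinder, the 19.5×7.5 cube at (2, 14.5) misses the remaining region (no effect) — 1 connected region. Overall, the cross-section is a single solid region. The nearest boundary edge runs (0.00, 8.50)→(6.01, 6.01); distance from the point to it = 0.78 mm. The point is not inside any of the regions above, so it lies outside the cross-section (0.78 mm from the nearest boundary).

outside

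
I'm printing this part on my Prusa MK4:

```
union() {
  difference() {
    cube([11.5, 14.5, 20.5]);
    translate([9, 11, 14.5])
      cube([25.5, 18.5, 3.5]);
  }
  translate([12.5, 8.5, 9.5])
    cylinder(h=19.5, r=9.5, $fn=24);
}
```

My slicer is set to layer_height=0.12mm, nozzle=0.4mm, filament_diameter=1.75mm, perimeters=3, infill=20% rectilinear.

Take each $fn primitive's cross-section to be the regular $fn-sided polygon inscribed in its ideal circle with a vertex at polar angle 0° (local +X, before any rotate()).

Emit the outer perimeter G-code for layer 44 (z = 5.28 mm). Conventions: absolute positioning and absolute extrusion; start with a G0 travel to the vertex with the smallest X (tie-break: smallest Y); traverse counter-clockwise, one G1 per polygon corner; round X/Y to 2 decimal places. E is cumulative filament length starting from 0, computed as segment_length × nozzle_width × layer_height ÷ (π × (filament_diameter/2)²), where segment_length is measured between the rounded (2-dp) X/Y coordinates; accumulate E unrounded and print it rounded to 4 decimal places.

At z = 5.28 mm: the cube is present — its section is the full 11.5×14.5 rectangle; the cube at (9, 11) is not intersected at this z (z outside [14.5, 18]); After the difference (first − rest): none of the subtracted shapes is present at this height, so the 11.5×14.5 cube is unchanged — 1 connected region; the cylinder at (12.5, 8.5) does not reach this height (z outside [9.5, 29]); Combining (union): only that combined region is present, so the union is just that shape — 1 connected region. The outline is a single polygon with 4 vertices. Extrusion per mm of travel: 0.4 × 0.12 / (π × 0.875²) = 0.019956. Accumulating E over each segment gives final E = 1.0377.

G0 X0.00 Y0.00 Z5.28
G1 X11.50 Y0.00 E0.2295
G1 X11.50 Y14.50 E0.5189
G1 X0.00 Y14.50 E0.7484
G1 X0.00 Y0.00 E1.0377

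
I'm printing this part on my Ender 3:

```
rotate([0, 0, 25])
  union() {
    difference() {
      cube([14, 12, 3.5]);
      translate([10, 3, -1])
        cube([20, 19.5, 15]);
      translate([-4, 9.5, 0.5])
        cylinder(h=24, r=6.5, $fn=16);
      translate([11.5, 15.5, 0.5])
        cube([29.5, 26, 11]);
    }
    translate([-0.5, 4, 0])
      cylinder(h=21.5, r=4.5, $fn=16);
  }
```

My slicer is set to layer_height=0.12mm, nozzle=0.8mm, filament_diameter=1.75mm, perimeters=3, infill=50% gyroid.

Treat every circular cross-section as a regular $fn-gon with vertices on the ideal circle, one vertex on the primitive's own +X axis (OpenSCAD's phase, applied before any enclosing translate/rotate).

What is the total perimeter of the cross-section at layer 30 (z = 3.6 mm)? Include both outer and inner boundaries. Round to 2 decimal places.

28.09 mm

At z = 3.6 mm: the cube is not intersected at this z (z outside [0, 3.5]); the 20×19.5 cube at (10, 3) contributes its full rectangle (perimeter 79.00 mm); the cylinder at (-4, 9.5): section is a regular 16-gon, circumradius r=6.5 (perimeter = 2·16·6.500·sin(180°/16) = 40.58 mm); the cube at (11.5, 15.5) is present — its section is the full 29.5×26 rectangle (perimeter 111.00 mm); Subtracting the remaining from the first: the first operand is absent here, so nothing remains; the cylinder at (-0.5, 4): section is a regular 16-gon, circumradius r=4.5 (perimeter = 2·16·4.500·sin(180°/16) = 28.09 mm); Combining (union): only the r=4.5 cylinder at (-0.5, 4) is present, so the union is just that shape — boundary = 28.09 mm; (whole slice rotated 25° about Z — lengths, areas and connectivity unchanged). Overall, the cross-section is a single solid region. Total boundary length (outer) = 28.09 mm.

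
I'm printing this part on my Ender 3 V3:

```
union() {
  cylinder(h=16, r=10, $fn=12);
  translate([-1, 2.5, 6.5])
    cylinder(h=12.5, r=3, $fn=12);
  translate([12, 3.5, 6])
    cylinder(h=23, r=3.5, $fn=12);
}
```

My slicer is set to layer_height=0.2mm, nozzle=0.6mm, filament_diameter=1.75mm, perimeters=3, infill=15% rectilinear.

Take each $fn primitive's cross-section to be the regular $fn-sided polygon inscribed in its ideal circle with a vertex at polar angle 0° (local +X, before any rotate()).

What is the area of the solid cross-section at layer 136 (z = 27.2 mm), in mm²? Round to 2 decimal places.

At z = 27.2 mm: the cylinder does not reach this height (z outside [0, 16]); the cylinder at (-1, 2.5) is not intersected at this z (z outside [6.5, 19]); the r=3.5 cylinder at (12, 3.5) contributes a regular 12-gon of circumradius 3.5 (area = (12/2)·3.500²·sin(360°/12) = 36.75 mm²); Taking the union: only the r=3.5 cylinder at (12, 3.5) is present, so the union is just that shape — area = 36.75 mm². Overall, the cross-section is a single solid region. Net area = 36.75 mm².

36.75 mm²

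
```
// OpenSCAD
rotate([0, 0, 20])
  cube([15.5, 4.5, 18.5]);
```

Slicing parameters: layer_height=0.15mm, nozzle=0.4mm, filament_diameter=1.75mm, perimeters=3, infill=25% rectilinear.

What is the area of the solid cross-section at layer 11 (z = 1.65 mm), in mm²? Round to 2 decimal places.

At z = 1.65 mm: the cube is present — its section is the full 15.5×4.5 rectangle (area 69.75 mm²); (rotated 20° about Z; rotation is an isometry so areas/perimeters/island counts are preserved). Overall, the cross-section is a single solid region. Net area = 69.75 mm².

69.75 mm²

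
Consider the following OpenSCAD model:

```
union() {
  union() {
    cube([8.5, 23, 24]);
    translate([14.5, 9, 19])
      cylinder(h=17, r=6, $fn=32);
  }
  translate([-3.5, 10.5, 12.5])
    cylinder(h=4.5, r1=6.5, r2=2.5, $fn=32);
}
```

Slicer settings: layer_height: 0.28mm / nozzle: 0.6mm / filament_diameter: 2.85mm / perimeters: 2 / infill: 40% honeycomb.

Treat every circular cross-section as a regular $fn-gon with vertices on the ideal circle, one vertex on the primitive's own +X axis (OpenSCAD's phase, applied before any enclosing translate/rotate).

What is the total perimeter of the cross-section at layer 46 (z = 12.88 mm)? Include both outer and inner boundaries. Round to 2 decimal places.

At z = 12.88 mm: the cube (footprint 8.5×23) is included at this height (perimeter 63.00 mm); the cylinder at (14.5, 9) does not reach this height (z outside [19, 36]); Merging all regions: only the 8.5×23 cube is present, so the union is just that shape — boundary = 63.00 mm; the cone at (-3.5, 10.5): at t=0.084 of its height the radius interpolates to r₁+(r₂−r₁)t = 6.162, giving a regular 32-gon of that circumradius (perimeter = 2·32·6.162·sin(180°/32) = 38.66 mm); Merging all regions: the regions partially overlap (shared area 18.72 mm²), so the edge portions inside another operand are dropped and the merged outline is re-measured after clipping — boundary = 79.65 mm. Overall, the cross-section is a single solid region. Total boundary length (outer) = 79.65 mm.

79.65 mm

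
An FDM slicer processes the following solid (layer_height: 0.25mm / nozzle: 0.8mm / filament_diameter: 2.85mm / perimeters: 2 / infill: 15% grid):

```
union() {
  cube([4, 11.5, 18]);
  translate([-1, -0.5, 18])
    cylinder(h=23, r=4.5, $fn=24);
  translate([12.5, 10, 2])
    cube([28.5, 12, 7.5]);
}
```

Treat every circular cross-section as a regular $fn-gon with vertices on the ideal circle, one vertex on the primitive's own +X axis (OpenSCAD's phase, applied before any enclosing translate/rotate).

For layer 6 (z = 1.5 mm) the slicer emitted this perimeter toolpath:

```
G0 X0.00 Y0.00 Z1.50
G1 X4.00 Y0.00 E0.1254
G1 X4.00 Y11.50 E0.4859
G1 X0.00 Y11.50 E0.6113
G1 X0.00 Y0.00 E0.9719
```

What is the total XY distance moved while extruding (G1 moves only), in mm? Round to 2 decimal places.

31.00 mm

Sum the Euclidean lengths of each G1 segment: total = 31.00 mm.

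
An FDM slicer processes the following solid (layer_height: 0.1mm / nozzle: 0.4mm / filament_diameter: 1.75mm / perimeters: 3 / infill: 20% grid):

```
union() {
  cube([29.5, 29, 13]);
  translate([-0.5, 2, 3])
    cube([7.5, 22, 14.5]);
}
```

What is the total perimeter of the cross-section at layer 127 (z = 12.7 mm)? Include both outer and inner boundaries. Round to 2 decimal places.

118.00 mm

At z = 12.7 mm: the 29.5×29 cube contributes its full rectangle (perimeter 117.00 mm); the cube at (-0.5, 2) is present — its section is the full 7.5×22 rectangle (perimeter 59.00 mm); Merging all regions: the regions partially overlap (shared area 154.00 mm²), so the edge portions inside another operand are dropped and the merged outline is re-measured after clipping — boundary = 118.00 mm. Overall, the cross-section is a single solid region. Total boundary length (outer) = 118.00 mm.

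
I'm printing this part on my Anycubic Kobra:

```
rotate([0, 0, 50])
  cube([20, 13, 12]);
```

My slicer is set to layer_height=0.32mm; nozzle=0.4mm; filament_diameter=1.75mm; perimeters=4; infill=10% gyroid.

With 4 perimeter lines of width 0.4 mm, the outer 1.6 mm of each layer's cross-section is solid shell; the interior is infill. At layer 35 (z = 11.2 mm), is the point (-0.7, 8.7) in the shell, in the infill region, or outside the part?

At z = 11.2 mm: the cube is present — its section is the full 20×13 rectangle; (rotated 50° about Z; rotation is an isometry so areas/perimeters/island counts are preserved). Overall, the cross-section is a single solid region. Undo the 50° rotation: the query point maps to (6.215, 6.128) in the un-rotated model frame. The nearest boundary edge runs (0.00, 0.00)→(20.00, 0.00); distance from the point to it = 6.13 mm. The point is inside the cross-section and 6.13 mm from the nearest boundary — more than the 1.6 mm shell width (4 × 0.4), so it's in the infill interior.

infill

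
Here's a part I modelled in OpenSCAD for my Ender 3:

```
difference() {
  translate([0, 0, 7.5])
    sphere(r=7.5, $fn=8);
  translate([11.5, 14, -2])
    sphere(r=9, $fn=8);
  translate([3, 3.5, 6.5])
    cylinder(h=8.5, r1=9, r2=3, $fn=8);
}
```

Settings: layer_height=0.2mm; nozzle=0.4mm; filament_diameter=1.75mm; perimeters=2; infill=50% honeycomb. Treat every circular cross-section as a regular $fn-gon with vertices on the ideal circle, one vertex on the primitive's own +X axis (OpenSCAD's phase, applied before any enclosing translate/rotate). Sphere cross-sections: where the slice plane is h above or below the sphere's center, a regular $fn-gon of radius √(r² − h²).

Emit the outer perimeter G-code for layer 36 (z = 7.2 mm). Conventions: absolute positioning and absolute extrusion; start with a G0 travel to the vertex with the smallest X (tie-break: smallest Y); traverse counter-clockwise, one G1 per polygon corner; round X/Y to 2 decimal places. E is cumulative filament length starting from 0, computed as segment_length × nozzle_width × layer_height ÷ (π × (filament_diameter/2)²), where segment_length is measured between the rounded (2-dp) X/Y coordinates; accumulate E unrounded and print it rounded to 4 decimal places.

G0 X-7.49 Y0.00 Z7.20
G1 X-5.30 Y-5.30 E0.1907
G1 X0.00 Y-7.49 E0.3815
G1 X5.30 Y-5.30 E0.5722
G1 X5.92 Y-3.80 E0.6262
G1 X3.00 Y-5.01 E0.7313
G1 X-3.01 Y-2.51 E0.9478
G1 X-5.51 Y3.50 E1.1643
G1 X-4.65 Y5.57 E1.2389
G1 X-5.30 Y5.30 E1.2623
G1 X-7.49 Y0.00 E1.4530

At z = 7.2 mm: the r=7.5 sphere slices to a regular 8-gon of circumradius 7.494 (√(r²−h²) with h=0.3 from center); the sphere at (11.5, 14) does not reach this height (|z−center|=9.200 > r=9); the cone at (3, 3.5) (r1=9→r2=3) has section circumradius 8.506 here — a regular 8-gon; Subtracting the remaining from the first: starting from the r=7.5 sphere, the cone at (3, 3.5) partially overlaps it — only the 111.19 mm² overlap (of its 204.64 mm²) is removed, clipping the outline — 1 connected region. The outline is a single polygon with 10 vertices. Extrusion per mm of travel: 0.4 × 0.2 / (π × 0.875²) = 0.033260. Accumulating E over each segment gives final E = 1.4530.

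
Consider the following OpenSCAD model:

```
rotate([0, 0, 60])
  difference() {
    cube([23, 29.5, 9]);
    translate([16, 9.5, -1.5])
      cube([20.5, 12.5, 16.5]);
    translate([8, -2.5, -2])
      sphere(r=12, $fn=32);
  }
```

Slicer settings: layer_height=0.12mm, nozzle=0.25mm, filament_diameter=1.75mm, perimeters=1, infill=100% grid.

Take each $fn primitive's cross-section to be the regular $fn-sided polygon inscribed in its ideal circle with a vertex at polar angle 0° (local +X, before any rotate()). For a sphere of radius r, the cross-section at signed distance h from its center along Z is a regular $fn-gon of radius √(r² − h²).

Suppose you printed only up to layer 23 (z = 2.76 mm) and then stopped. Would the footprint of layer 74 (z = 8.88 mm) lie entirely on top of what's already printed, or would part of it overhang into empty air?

part overhangs

Compare the two slices. At z = 2.76: the cube (footprint 23×29.5) is included at this height (area 678.50 mm²); the cube at (16, 9.5) is present — its section is the full 20.5×12.5 rectangle (area 256.25 mm²); the sphere at (8, -2.5): section is a regular 32-gon, circumradius = √(r²−h²) = √(12²−4.76²) = 11.016 (area = (32/2)·11.016²·sin(360°/32) = 378.76 mm²); After the difference (first − rest): starting from the 23×29.5 cube (678.50 mm²), the 20.5×12.5 cube at (16, 9.5) partially overlaps it — only the 87.50 mm² overlap (of its 256.25 mm²) is removed, clipping the outline; the r=12 sphere at (8, -2.5) partially overlaps it — only the 126.77 mm² overlap (of its 378.76 mm²) is removed, clipping the outline — area = 464.23 mm²; (rotated 60° about Z; rotation is an isometry so areas/perimeters/island counts are preserved). At z = 8.88: the cube is present — its section is the full 23×29.5 rectangle (area 678.50 mm²); the cube at (16, 9.5) (footprint 20.5×12.5) is included at this height (area 256.25 mm²); the r=12 sphere at (8, -2.5) slices to a regular 32-gon of circumradius 5.062 (√(r²−h²) with h=10.88 from center) (area = (32/2)·5.062²·sin(360°/32) = 79.99 mm²); Taking the first minus the rest: starting from the 23×29.5 cube (678.50 mm²), the 20.5×12.5 cube at (16, 9.5) partially overlaps it — only the 87.50 mm² overlap (of its 256.25 mm²) is removed, clipping the outline; the r=12 sphere at (8, -2.5) partially overlaps it — only the 15.84 mm² overlap (of its 79.99 mm²) is removed, clipping the outline — area = 575.16 mm²; (whole slice rotated 60° about Z — lengths, areas and connectivity unchanged). Checking containment: at z = 8.88 the cross-section extends beyond the z = 2.76 cross-section by about 110.93 mm².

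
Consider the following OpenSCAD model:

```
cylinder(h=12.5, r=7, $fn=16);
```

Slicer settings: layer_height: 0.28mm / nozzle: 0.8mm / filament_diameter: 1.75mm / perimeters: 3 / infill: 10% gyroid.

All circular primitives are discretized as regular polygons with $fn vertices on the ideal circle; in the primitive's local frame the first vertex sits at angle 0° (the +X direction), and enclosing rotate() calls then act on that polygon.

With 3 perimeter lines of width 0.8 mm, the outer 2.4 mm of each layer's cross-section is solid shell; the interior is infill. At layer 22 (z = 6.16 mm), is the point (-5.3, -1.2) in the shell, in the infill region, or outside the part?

At z = 6.16 mm: the r=7 cylinder gives a regular 16-gon of circumradius 7 (constant along its height). Overall, the cross-section is a single solid region. The nearest boundary edge runs (-7.00, 0.00)→(-6.47, -2.68); distance from the point to it = 1.43 mm. The point is inside the cross-section, 1.43 mm from the nearest boundary — within the 2.4 mm shell band (3 × 0.8).

shell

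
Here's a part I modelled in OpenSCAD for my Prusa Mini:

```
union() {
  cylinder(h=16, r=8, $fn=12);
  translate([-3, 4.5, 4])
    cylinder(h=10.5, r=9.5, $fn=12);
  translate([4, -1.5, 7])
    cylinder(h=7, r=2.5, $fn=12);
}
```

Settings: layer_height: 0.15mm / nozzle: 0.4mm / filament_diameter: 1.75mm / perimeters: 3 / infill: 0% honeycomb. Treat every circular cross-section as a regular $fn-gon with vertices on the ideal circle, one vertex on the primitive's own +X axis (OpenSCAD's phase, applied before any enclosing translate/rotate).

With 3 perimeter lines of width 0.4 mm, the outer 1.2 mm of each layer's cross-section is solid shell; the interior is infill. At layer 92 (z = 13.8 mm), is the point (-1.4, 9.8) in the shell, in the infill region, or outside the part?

At z = 13.8 mm: the cylinder: section is a regular 12-gon, circumradius r=8; the r=9.5 cylinder at (-3, 4.5) gives a regular 12-gon of circumradius 9.5 (constant along its height); the cylinder at (4, -1.5): section is a regular 12-gon, circumradius r=2.5; Taking the union: the regions partially overlap (shared area 155.46 mm²), so overlapping operands fuse into one piece — 1 connected region. Overall, the cross-section is a single solid region. The nearest boundary edge runs (-3.00, 14.00)→(1.75, 12.73); distance from the point to it = 3.64 mm. The point is inside the cross-section and 3.64 mm from the nearest boundary — more than the 1.2 mm shell width (3 × 0.4), so it's in the infill interior.

infill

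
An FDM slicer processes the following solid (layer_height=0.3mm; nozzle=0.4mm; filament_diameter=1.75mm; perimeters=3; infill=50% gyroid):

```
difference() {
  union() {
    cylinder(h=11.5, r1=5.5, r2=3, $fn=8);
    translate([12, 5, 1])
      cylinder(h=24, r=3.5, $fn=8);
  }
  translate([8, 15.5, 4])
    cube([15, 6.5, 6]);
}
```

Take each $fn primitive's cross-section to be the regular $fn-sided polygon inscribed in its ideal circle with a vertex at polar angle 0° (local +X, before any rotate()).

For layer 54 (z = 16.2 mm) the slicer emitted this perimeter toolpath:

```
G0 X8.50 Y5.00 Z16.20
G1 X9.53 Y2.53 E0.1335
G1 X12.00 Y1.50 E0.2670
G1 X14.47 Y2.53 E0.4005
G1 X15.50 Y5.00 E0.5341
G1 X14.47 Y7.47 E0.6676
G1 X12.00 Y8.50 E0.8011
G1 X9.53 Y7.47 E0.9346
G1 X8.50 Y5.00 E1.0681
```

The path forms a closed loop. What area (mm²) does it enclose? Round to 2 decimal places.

Apply the shoelace formula to the sequence of (X, Y) vertices; enclosed area = 34.58 mm².

34.58 mm²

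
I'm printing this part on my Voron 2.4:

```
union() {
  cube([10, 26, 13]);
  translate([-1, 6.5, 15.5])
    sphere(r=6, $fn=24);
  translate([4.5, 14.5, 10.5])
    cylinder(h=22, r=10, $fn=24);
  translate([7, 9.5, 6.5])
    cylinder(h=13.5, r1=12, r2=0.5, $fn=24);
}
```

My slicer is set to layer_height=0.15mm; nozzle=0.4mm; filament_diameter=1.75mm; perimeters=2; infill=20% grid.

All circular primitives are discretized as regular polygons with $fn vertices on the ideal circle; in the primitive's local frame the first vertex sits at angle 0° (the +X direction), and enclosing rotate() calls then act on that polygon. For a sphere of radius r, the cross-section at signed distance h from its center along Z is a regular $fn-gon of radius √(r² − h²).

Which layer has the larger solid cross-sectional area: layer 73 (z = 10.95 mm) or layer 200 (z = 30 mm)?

Layer 73 (z = 10.95): the cube is present — its section is the full 10×26 rectangle (area 260.00 mm²); the sphere at (-1, 6.5): section is a regular 24-gon, circumradius = √(r²−h²) = √(6²−4.55²) = 3.911 (area = (24/2)·3.911²·sin(360°/24) = 47.51 mm²); the cylinder at (4.5, 14.5): section is a regular 24-gon, circumradius r=10 (area = (24/2)·10.000²·sin(360°/24) = 310.58 mm²); the cone at (7, 9.5) contributes a regular 24-gon of circumradius 8.209 (interpolated between r1=12 and r2=0.5 at t=0.330) (area = (24/2)·8.209²·sin(360°/24) = 209.31 mm²); Taking the union: the regions partially overlap — summed areas 827.40 mm² minus the doubly-counted overlap 400.61 mm² gives 426.79 mm² — area = 426.79 mm². So its area = 426.79 mm². Layer 200 (z = 30): the cube is not intersected at this z (z outside [0, 13]); the sphere at (-1, 6.5) is absent (|z−center|=14.500 > r=6); the r=10 cylinder at (4.5, 14.5) gives a regular 24-gon of circumradius 10 (constant along its height) (area = (24/2)·10.000²·sin(360°/24) = 310.58 mm²); the cone at (7, 9.5) does not reach this height (z outside [6.5, 20]); Combining (union): only the r=10 cylinder at (4.5, 14.5) is present, so the union is just that shape — area = 310.58 mm². So its area = 310.58 mm². Layer 73 is larger (426.79 vs 310.58 mm²).

layer 73 (z = 10.95 mm)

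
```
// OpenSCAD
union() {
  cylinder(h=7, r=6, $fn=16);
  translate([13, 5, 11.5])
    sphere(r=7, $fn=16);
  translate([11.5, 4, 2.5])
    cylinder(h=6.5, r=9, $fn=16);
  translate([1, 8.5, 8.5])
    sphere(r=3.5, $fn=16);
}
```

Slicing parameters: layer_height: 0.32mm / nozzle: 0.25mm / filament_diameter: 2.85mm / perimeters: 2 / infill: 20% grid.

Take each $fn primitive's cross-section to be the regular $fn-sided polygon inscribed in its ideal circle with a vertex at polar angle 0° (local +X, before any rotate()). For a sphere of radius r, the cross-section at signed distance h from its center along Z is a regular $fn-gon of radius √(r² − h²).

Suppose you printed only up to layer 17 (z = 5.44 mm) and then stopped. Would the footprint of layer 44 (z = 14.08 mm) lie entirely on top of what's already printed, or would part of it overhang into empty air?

entirely on top

Compare the two slices. At z = 5.44: the r=6 cylinder gives a regular 16-gon of circumradius 6 (constant along its height) (area = (16/2)·6.000²·sin(360°/16) = 110.21 mm²); the sphere at (13, 5): section is a regular 16-gon, circumradius = √(r²−h²) = √(7²−6.06²) = 3.504 (area = (16/2)·3.504²·sin(360°/16) = 37.58 mm²); the r=9 cylinder at (11.5, 4) contributes a regular 16-gon of circumradius 9 (area = (16/2)·9.000²·sin(360°/16) = 247.98 mm²); the r=3.5 sphere at (1, 8.5) slices to a regular 16-gon of circumradius 1.699 (√(r²−h²) with h=3.06 from center) (area = (16/2)·1.699²·sin(360°/16) = 8.84 mm²); Taking the union: the regions partially overlap — summed areas 404.61 mm² minus the doubly-counted overlap 52.31 mm² gives 352.30 mm² — area = 352.30 mm². At z = 14.08: the cylinder does not reach this height (z outside [0, 7]); the sphere at (13, 5): section is a regular 16-gon, circumradius = √(r²−h²) = √(7²−2.58²) = 6.507 (area = (16/2)·6.507²·sin(360°/16) = 129.63 mm²); the cylinder at (11.5, 4) is absent (z outside [2.5, 9]); the sphere at (1, 8.5) is not intersected at this z (|z−center|=5.580 > r=3.5); Merging all regions: only the r=7 sphere at (13, 5) is present, so the union is just that shape — area = 129.63 mm². Checking containment: the cross-section at z = 14.08 is a subset of the cross-section at z = 5.44.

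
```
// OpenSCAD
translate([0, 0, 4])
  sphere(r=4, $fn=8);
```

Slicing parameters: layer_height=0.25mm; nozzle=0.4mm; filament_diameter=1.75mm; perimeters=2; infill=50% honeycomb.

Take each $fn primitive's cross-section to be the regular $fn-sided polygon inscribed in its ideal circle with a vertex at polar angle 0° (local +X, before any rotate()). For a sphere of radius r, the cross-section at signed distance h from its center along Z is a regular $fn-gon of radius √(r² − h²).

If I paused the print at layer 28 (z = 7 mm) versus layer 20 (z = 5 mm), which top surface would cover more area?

Layer 28 (z = 7): the sphere: section is a regular 8-gon, circumradius = √(r²−h²) = √(4²−3²) = 2.646 (area = (8/2)·2.646²·sin(360°/8) = 19.80 mm²). So its area = 19.80 mm². Layer 20 (z = 5): the sphere: section is a regular 8-gon, circumradius = √(r²−h²) = √(4²−1²) = 3.873 (area = (8/2)·3.873²·sin(360°/8) = 42.43 mm²). So its area = 42.43 mm². Layer 20 is larger (42.43 vs 19.80 mm²).

layer 20 (z = 5 mm)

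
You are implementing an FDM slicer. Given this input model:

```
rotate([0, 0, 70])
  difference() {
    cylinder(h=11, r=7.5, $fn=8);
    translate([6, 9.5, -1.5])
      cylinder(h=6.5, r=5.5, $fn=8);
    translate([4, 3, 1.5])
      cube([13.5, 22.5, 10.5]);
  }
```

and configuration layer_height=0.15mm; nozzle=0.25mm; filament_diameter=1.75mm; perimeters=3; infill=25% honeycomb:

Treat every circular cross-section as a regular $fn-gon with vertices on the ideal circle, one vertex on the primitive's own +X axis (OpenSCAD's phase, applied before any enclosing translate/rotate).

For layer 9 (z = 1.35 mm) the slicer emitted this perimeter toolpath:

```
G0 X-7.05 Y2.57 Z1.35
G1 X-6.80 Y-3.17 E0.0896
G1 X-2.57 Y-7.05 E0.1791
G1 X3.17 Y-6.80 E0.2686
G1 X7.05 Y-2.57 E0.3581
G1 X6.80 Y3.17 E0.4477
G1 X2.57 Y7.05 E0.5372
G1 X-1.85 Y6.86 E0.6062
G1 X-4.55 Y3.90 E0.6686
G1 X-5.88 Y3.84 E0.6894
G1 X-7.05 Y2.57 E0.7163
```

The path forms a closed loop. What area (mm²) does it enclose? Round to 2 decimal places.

Apply the shoelace formula to the sequence of (X, Y) vertices; enclosed area = 155.47 mm².

155.47 mm²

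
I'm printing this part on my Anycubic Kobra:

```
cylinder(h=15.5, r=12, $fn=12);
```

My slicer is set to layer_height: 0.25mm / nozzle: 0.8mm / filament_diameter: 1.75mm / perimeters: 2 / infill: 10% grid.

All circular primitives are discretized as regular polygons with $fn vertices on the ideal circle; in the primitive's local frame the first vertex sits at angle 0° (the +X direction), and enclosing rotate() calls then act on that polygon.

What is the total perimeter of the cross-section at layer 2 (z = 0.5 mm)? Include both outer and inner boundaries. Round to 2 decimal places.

At z = 0.5 mm: the r=12 cylinder gives a regular 12-gon of circumradius 12 (constant along its height) (perimeter = 2·12·12.000·sin(180°/12) = 74.54 mm). Overall, the cross-section is a single solid region. Total boundary length (outer) = 74.54 mm.

74.54 mm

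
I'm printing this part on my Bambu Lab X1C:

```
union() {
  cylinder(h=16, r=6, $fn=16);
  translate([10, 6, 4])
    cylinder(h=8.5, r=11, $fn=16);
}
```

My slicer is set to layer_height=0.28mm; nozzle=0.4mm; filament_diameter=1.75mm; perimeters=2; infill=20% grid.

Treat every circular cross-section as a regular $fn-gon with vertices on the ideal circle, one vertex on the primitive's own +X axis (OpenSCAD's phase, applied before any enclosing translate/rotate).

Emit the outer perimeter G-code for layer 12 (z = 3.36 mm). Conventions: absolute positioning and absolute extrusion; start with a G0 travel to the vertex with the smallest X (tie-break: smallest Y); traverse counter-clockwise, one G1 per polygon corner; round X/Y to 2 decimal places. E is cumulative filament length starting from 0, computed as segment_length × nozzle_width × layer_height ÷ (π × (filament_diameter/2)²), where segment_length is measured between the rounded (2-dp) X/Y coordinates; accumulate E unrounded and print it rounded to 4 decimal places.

At z = 3.36 mm: the r=6 cylinder gives a regular 16-gon of circumradius 6 (constant along its height); the cylinder at (10, 6) is not intersected at this z (z outside [4, 12.5]); Merging all regions: only the r=6 cylinder is present, so the union is just that shape — 1 connected region. The outline is a single polygon with 16 vertices. Extrusion per mm of travel: 0.4 × 0.28 / (π × 0.875²) = 0.046564. Accumulating E over each segment gives final E = 1.7437.

G0 X-6.00 Y0.00 Z3.36
G1 X-5.54 Y-2.30 E0.1092
G1 X-4.24 Y-4.24 E0.2180
G1 X-2.30 Y-5.54 E0.3267
G1 X0.00 Y-6.00 E0.4359
G1 X2.30 Y-5.54 E0.5451
G1 X4.24 Y-4.24 E0.6539
G1 X5.54 Y-2.30 E0.7626
G1 X6.00 Y0.00 E0.8718
G1 X5.54 Y2.30 E0.9811
G1 X4.24 Y4.24 E1.0898
G1 X2.30 Y5.54 E1.1985
G1 X0.00 Y6.00 E1.3078
G1 X-2.30 Y5.54 E1.4170
G1 X-4.24 Y4.24 E1.5257
G1 X-5.54 Y2.30 E1.6345
G1 X-6.00 Y0.00 E1.7437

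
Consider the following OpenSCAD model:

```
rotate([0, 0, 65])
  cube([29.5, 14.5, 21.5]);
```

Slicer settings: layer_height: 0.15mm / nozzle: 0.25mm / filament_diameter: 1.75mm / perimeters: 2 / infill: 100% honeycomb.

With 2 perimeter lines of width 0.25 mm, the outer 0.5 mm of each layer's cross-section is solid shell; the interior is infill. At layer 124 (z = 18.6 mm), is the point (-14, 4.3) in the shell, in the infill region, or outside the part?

At z = 18.6 mm: the cube is present — its section is the full 29.5×14.5 rectangle; (whole slice rotated 65° about Z — lengths, areas and connectivity unchanged). Overall, the cross-section is a single solid region. Undo the 65° rotation: the query point maps to (-2.020, 14.506) in the un-rotated model frame. The nearest boundary edge runs (29.50, 14.50)→(0.00, 14.50); distance from the point to it = 2.02 mm. The point is not inside any of the regions above, so it lies outside the cross-section (2.02 mm from the nearest boundary).

outside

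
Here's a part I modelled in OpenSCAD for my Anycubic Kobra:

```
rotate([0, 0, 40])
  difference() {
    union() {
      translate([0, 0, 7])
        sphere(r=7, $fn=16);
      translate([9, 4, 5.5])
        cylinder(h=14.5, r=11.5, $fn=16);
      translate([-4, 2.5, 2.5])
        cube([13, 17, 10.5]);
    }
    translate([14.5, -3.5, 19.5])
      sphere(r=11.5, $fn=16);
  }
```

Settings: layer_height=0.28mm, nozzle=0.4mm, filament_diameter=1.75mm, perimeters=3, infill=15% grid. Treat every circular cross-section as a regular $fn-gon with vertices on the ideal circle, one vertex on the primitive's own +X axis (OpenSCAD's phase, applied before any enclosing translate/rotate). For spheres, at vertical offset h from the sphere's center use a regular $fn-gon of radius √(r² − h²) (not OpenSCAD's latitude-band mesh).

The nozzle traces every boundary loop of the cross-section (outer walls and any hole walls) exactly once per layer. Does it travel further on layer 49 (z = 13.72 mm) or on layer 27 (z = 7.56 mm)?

Layer 49 (z = 13.72): the sphere: section is a regular 16-gon, circumradius = √(r²−h²) = √(7²−6.72²) = 1.960 (perimeter = 2·16·1.960·sin(180°/16) = 12.24 mm); the r=11.5 cylinder at (9, 4) gives a regular 16-gon of circumradius 11.5 (constant along its height) (perimeter = 2·16·11.500·sin(180°/16) = 71.79 mm); the cube at (-4, 2.5) is not intersected at this z (z outside [2.5, 13]); Merging all regions: the regions partially overlap (shared area 11.09 mm²), so the edge portions inside another operand are dropped and the merged outline is re-measured after clipping — boundary = 72.04 mm; the sphere at (14.5, -3.5): section is a regular 16-gon, circumradius = √(r²−h²) = √(11.5²−5.78²) = 9.942 (perimeter = 2·16·9.942·sin(180°/16) = 62.07 mm); Taking the first minus the rest: starting from the result so far, the r=11.5 sphere at (14.5, -3.5) partially overlaps it — only the 160.35 mm² overlap (of its 302.60 mm²) is removed, clipping the outline — boundary = 75.25 mm; (rotated 40° about Z; rotation is an isometry so areas/perimeters/island counts are preserved). So its perimeter = 75.25 mm. Layer 27 (z = 7.56): the r=7 sphere slices to a regular 16-gon of circumradius 6.978 (√(r²−h²) with h=0.56 from center) (perimeter = 2·16·6.978·sin(180°/16) = 43.56 mm); the cylinder at (9, 4): section is a regular 16-gon, circumradius r=11.5 (perimeter = 2·16·11.500·sin(180°/16) = 71.79 mm); the cube at (-4, 2.5) (footprint 13×17) is included at this height (perimeter 60.00 mm); Taking the union: the regions partially overlap (shared area 209.37 mm²), so the edge portions inside another operand are dropped and the merged outline is re-measured after clipping — boundary = 93.83 mm; the sphere at (14.5, -3.5) is not intersected at this z (|z−center|=11.940 > r=11.5); After the difference (first − rest): none of the subtracted shapes is present at this height, so the result so far is unchanged — boundary = 93.83 mm; (rotated 40° about Z; rotation is an isometry so areas/perimeters/island counts are preserved). So its perimeter = 93.83 mm. Layer 27 is larger (93.83 vs 75.25 mm).

layer 27 (z = 7.56 mm)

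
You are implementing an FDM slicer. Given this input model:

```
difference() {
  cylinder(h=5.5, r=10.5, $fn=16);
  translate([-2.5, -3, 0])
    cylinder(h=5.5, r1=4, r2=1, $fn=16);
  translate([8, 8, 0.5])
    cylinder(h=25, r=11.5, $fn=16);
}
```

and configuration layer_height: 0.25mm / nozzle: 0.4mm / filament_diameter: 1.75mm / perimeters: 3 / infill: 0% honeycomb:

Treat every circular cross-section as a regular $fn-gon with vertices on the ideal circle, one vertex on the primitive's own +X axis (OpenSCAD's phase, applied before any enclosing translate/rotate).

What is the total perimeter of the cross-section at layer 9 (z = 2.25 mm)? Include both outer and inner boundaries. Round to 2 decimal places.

At z = 2.25 mm: the cylinder: section is a regular 16-gon, circumradius r=10.5 (perimeter = 2·16·10.500·sin(180°/16) = 65.55 mm); the cone at (-2.5, -3): at t=0.409 of its height the radius interpolates to r₁+(r₂−r₁)t = 2.773, giving a regular 16-gon of that circumradius (perimeter = 2·16·2.773·sin(180°/16) = 17.31 mm); the cylinder at (8, 8): section is a regular 16-gon, circumradius r=11.5 (perimeter = 2·16·11.500·sin(180°/16) = 71.79 mm); After the difference (first − rest): starting from the r=10.5 cylinder, the cone at (-2.5, -3) lies wholly inside it (removes its full 23.54 mm² and its 17.31 mm outline becomes a hole wall); the r=11.5 cylinder at (8, 8) partially overlaps it — only the 135.99 mm² overlap (of its 404.88 mm²) is removed, clipping the outline — boundary (outer + 1 inner loop) = 81.88 mm. Overall, the cross-section is one region with 1 hole. Total boundary length (outer + inner) = 81.88 mm.

81.88 mm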